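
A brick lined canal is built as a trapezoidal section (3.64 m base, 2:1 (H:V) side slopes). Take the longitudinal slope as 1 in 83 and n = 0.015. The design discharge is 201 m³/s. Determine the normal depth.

y_n = 2.49 m

Manning's equation rearranged: A R^(2/3) = nQ / (1·√S) = 0.015 × 201 / (√0.01205) = 27.47.
Trying y = 2.01 m: A R^(2/3) = 17.57 — low.
Trying y = 2.49 m: A R^(2/3) = 27.53 — close enough.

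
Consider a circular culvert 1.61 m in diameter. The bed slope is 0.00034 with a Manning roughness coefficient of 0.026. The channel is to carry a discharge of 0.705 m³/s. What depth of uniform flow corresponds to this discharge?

Manning's equation rearranged: A R^(2/3) = nQ / (1·√S) = 0.026 × 0.705 / (√0.00034) = 0.9941.
Try y = 1.32 m: A R^(2/3) = 1.11 — over.
Try y = 0.914 m: A R^(2/3) = 0.6839 — short.
Try y = 1.19 m: A R^(2/3) = 0.9947 — close enough.

y_n = 1.19 m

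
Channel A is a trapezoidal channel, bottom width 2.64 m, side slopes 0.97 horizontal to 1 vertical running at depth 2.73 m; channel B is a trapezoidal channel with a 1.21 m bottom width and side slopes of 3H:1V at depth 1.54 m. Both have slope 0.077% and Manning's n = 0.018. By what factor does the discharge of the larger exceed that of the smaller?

2.31

Channel A: With bottom width b = 2.64 m and side slope z = 0.97: A = (b + zy)y = (2.64 + 0.97×2.73)×2.73 = 14.44 m²; P = b + 2y√(1+z²) = 2.64 + 2×2.73×1.393 = 10.25 m. Hydraulic radius R = A/P = 14.44/10.25 = 1.409 m. Q_A = (1/0.018)·14.44·1.409^(2/3)·√0.00077 = 27.97 m³/s.
Channel B: With bottom width b = 1.21 m and side slope z = 3: A = (b + zy)y = (1.21 + 3×1.54)×1.54 = 8.978 m²; P = b + 2y√(1+z²) = 1.21 + 2×1.54×3.162 = 10.95 m. Hydraulic radius R = A/P = 8.978/10.95 = 0.8199 m. Q_B = (1/0.018)·8.978·0.8199^(2/3)·√0.00077 = 12.13 m³/s.
The larger discharge is 27.97 m³/s and the smaller is 12.13 m³/s; the ratio is 2.31.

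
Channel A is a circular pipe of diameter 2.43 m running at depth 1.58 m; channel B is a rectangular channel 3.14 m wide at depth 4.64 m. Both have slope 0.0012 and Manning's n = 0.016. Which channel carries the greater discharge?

Channel A: For a circular section of diameter D = 2.43 m at depth y = 1.58 m, the central angle is θ = 2 arccos(1 − 2y/D) = 3.752 rad. Then A = (D²/8)(θ − sin θ) = 3.192 m² and P = Dθ/2 = 4.558 m. Hydraulic radius R = A/P = 3.192/4.558 = 0.7003 m. Q_A = (1/0.016)·3.192·0.7003^(2/3)·√0.0012 = 5.45 m³/s.
Channel B: Flow area A = b·y = 3.14 × 4.64 = 14.57 m². Wetted perimeter P = b + 2y = 3.14 + 2×4.64 = 12.42 m. Hydraulic radius R = A/P = 14.57/12.42 = 1.173 m. Q_B = (1/0.016)·14.57·1.173^(2/3)·√0.0012 = 35.09 m³/s.
Q_A = 5.45 m³/s vs Q_B = 35.09 m³/s, so channel B carries more.

channel B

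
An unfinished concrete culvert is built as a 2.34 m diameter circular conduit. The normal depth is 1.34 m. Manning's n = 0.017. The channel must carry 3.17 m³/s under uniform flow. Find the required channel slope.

S = 0.000822

For a circular section of diameter D = 2.34 m at depth y = 1.34 m, the central angle is θ = 2 arccos(1 − 2y/D) = 3.433 rad. Then A = (D²/8)(θ − sin θ) = 2.547 m² and P = Dθ/2 = 4.017 m.
Hydraulic radius R = A/P = 2.547/4.017 = 0.634 m.
From Manning's equation, S = [nQ / (1 A R^(2/3))]² = [0.017 × 3.17 / (1 × 2.547 × 0.634^(2/3))]² = 0.000822.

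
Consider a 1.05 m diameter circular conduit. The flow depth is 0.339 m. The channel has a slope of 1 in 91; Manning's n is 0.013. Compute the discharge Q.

Q = 0.646 m³/s

For a circular section of diameter D = 1.05 m at depth y = 0.339 m, the central angle is θ = 2 arccos(1 − 2y/D) = 2.417 rad. Then A = (D²/8)(θ − sin θ) = 0.2418 m² and P = Dθ/2 = 1.269 m.
Hydraulic radius R = A/P = 0.2418/1.269 = 0.1905 m.
Manning's equation: Q = (1/n) A R^(2/3) S^(1/2) = (1/0.013) × 0.2418 × 0.1905^(2/3) × 0.01099^(1/2) = 0.646 m³/s.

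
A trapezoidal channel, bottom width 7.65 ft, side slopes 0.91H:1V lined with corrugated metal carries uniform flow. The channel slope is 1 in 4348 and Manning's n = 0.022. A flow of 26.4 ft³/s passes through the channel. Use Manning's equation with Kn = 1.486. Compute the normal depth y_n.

Manning's equation rearranged: A R^(2/3) = nQ / (1.486·√S) = 0.022 × 26.4 / (1.486 × √0.00023) = 25.77.
At y = 2.42 ft: A R^(2/3) = 33.69 — too large.
At y = 1.53 ft: A R^(2/3) = 15.39 — too small.
At y = 2.07 ft: A R^(2/3) = 25.74 — ≈ 25.77.

y_n = 2.07 ft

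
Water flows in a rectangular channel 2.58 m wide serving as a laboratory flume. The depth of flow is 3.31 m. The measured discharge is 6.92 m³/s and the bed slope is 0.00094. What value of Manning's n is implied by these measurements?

Flow area A = b·y = 2.58 × 3.31 = 8.54 m². Wetted perimeter P = b + 2y = 2.58 + 2×3.31 = 9.2 m.
Hydraulic radius R = A/P = 8.54/9.2 = 0.9282 m.
Rearranging Manning's equation: n = (1/Q) A R^(2/3) S^(1/2) = (1/6.92) × 8.54 × 0.9282^(2/3) × √0.00094 = 0.036.

n = 0.036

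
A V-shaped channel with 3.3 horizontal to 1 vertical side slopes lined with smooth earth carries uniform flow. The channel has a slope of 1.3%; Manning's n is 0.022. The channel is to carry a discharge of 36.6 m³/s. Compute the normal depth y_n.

y_n = 1.6 m

Manning's equation rearranged: A R^(2/3) = nQ / (1·√S) = 0.022 × 36.6 / (√0.013) = 7.062.
At y = 2.03 m: A R^(2/3) = 13.34 — high.
At y = 1.27 m: A R^(2/3) = 3.819 — low.
At y = 1.6 m: A R^(2/3) = 7.07 — matches.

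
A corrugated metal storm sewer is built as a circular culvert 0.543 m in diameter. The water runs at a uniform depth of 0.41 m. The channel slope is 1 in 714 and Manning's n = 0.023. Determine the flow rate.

Q = 0.0915 m³/s

For a circular section of diameter D = 0.543 m at depth y = 0.41 m, the central angle is θ = 2 arccos(1 − 2y/D) = 4.212 rad. Then A = (D²/8)(θ − sin θ) = 0.1876 m² and P = Dθ/2 = 1.144 m.
Hydraulic radius R = A/P = 0.1876/1.144 = 0.164 m.
Manning's equation: Q = (1/n) A R^(2/3) S^(1/2) = (1/0.023) × 0.1876 × 0.164^(2/3) × 0.001401^(1/2) = 0.0915 m³/s.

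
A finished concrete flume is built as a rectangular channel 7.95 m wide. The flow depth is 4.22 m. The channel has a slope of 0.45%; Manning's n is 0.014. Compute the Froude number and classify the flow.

supercritical

Flow area A = b·y = 7.95 × 4.22 = 33.55 m². Wetted perimeter P = b + 2y = 7.95 + 2×4.22 = 16.39 m.
Hydraulic radius R = A/P = 33.55/16.39 = 2.047 m.
V = (1/n) R^(2/3) √S = (1/0.014) × 2.047^(2/3) × √0.0045 = 7.725 m/s. Hydraulic depth D_h = A/T = 33.55/7.95 = 4.22 m.
Froude number Fr = V/√(g·D_h) = 7.725/√(9.81×4.22) = 1.2, which is greater than 1, so the flow is supercritical.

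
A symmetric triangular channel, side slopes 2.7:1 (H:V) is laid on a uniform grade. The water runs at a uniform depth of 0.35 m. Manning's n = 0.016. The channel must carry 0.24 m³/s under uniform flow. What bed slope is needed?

S = 0.0015

For a triangular section with side slope z = 2.7: A = zy² = 2.7×0.35² = 0.3307 m²; P = 2y√(1+z²) = 2×0.35×2.879 = 2.015 m.
Hydraulic radius R = A/P = 0.3307/2.015 = 0.1641 m.
From Manning's equation, S = [nQ / (1 A R^(2/3))]² = [0.016 × 0.24 / (1 × 0.3307 × 0.1641^(2/3))]² = 0.0015.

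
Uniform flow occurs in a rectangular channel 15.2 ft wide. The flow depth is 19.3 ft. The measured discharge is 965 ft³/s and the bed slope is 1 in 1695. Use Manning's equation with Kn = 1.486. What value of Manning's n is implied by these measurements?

Flow area A = b·y = 15.2 × 19.3 = 293.4 ft². Wetted perimeter P = b + 2y = 15.2 + 2×19.3 = 53.8 ft.
Hydraulic radius R = A/P = 293.4/53.8 = 5.453 ft.
Rearranging Manning's equation: n = (1.486/Q) A R^(2/3) S^(1/2) = (1.486/965) × 293.4 × 5.453^(2/3) × √0.00059 = 0.034.

n = 0.034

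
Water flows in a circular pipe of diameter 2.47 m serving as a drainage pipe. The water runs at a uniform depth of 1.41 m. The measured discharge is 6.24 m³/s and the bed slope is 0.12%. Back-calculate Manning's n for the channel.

n = 0.012

For a circular section of diameter D = 2.47 m at depth y = 1.41 m, the central angle is θ = 2 arccos(1 − 2y/D) = 3.426 rad. Then A = (D²/8)(θ − sin θ) = 2.827 m² and P = Dθ/2 = 4.231 m.
Hydraulic radius R = A/P = 2.827/4.231 = 0.6681 m.
Rearranging Manning's equation: n = (1/Q) A R^(2/3) S^(1/2) = (1/6.24) × 2.827 × 0.6681^(2/3) × √0.0012 = 0.012.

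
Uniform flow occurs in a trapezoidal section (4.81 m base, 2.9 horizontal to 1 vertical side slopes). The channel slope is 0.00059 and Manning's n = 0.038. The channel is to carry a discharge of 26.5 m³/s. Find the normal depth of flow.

Manning's equation rearranged: A R^(2/3) = nQ / (1·√S) = 0.038 × 26.5 / (√0.00059) = 41.46.
Try y = 2.23 m: A R^(2/3) = 30.87 — short.
Try y = 3.23 m: A R^(2/3) = 69.24 — over.
Try y = 2.56 m: A R^(2/3) = 41.52 — ≈ 41.46.

y_n = 2.56 m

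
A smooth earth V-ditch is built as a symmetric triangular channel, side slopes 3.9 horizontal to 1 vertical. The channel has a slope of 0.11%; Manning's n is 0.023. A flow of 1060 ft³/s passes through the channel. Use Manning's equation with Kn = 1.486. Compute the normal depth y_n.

Manning's equation rearranged: A R^(2/3) = nQ / (1.486·√S) = 0.023 × 1060 / (1.486 × √0.0011) = 494.7.
Trying y = 6.63 ft: A R^(2/3) = 373.1 — short.
Trying y = 7.37 ft: A R^(2/3) = 494.8 — close enough.

y_n = 7.37 ft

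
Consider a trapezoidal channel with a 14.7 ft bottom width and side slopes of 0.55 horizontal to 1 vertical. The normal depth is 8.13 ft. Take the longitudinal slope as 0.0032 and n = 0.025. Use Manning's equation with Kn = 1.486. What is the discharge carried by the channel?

With bottom width b = 14.7 ft and side slope z = 0.55: A = (b + zy)y = (14.7 + 0.55×8.13)×8.13 = 155.9 ft²; P = b + 2y√(1+z²) = 14.7 + 2×8.13×1.141 = 33.26 ft.
Hydraulic radius R = A/P = 155.9/33.26 = 4.687 ft.
Manning's equation: Q = (1.486/n) A R^(2/3) S^(1/2) = (1.486/0.025) × 155.9 × 4.687^(2/3) × 0.0032^(1/2) = 1470 ft³/s.

Q = 1470 ft³/s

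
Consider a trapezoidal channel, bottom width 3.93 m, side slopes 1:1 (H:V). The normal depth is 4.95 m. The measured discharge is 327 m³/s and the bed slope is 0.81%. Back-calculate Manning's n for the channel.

With bottom width b = 3.93 m and side slope z = 1: A = (b + zy)y = (3.93 + 1×4.95)×4.95 = 43.96 m²; P = b + 2y√(1+z²) = 3.93 + 2×4.95×1.414 = 17.93 m.
Hydraulic radius R = A/P = 43.96/17.93 = 2.451 m.
Rearranging Manning's equation: n = (1/Q) A R^(2/3) S^(1/2) = (1/327) × 43.96 × 2.451^(2/3) × √0.0081 = 0.022.

n = 0.022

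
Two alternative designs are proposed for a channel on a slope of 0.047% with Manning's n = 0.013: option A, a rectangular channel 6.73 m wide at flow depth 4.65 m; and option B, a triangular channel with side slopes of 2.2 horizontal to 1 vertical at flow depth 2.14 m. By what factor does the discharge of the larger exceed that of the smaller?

4.94

Channel A: Flow area A = b·y = 6.73 × 4.65 = 31.29 m². Wetted perimeter P = b + 2y = 6.73 + 2×4.65 = 16.03 m. Hydraulic radius R = A/P = 31.29/16.03 = 1.952 m. Q_A = (1/0.013)·31.29·1.952^(2/3)·√0.00047 = 81.52 m³/s.
Channel B: For a triangular section with side slope z = 2.2: A = zy² = 2.2×2.14² = 10.08 m²; P = 2y√(1+z²) = 2×2.14×2.417 = 10.34 m. Hydraulic radius R = A/P = 10.08/10.34 = 0.9741 m. Q_B = (1/0.013)·10.08·0.9741^(2/3)·√0.00047 = 16.51 m³/s.
The larger discharge is 81.52 m³/s and the smaller is 16.51 m³/s; the ratio is 4.94.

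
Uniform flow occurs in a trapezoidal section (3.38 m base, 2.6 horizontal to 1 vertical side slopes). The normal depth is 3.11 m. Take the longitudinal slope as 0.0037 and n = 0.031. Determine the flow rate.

With bottom width b = 3.38 m and side slope z = 2.6: A = (b + zy)y = (3.38 + 2.6×3.11)×3.11 = 35.66 m²; P = b + 2y√(1+z²) = 3.38 + 2×3.11×2.786 = 20.71 m.
Hydraulic radius R = A/P = 35.66/20.71 = 1.722 m.
Manning's equation: Q = (1/n) A R^(2/3) S^(1/2) = (1/0.031) × 35.66 × 1.722^(2/3) × 0.0037^(1/2) = 101 m³/s.

Q = 101 m³/s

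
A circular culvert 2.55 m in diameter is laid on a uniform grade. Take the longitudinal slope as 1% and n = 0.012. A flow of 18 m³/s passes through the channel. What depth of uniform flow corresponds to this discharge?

y_n = 1.38 m

Manning's equation rearranged: A R^(2/3) = nQ / (1·√S) = 0.012 × 18 / (√0.01) = 2.16.
At y = 1.63 m: A R^(2/3) = 2.793 — high.
At y = 1.38 m: A R^(2/3) = 2.158 — ≈ 2.16.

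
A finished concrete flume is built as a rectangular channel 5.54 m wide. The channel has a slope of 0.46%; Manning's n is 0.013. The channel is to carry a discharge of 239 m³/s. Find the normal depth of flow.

y_n = 5.5 m

Manning's equation rearranged: A R^(2/3) = nQ / (1·√S) = 0.013 × 239 / (√0.0046) = 45.81.
Trying y = 4.51 m: A R^(2/3) = 35.81 — low.
Trying y = 6.84 m: A R^(2/3) = 59.58 — high.
Trying y = 5.5 m: A R^(2/3) = 45.79 — close enough.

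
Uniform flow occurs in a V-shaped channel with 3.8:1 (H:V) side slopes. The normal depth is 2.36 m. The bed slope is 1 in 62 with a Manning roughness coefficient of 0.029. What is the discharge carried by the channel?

Q = 101 m³/s

For a triangular section with side slope z = 3.8: A = zy² = 3.8×2.36² = 21.16 m²; P = 2y√(1+z²) = 2×2.36×3.929 = 18.55 m.
Hydraulic radius R = A/P = 21.16/18.55 = 1.141 m.
Manning's equation: Q = (1/n) A R^(2/3) S^(1/2) = (1/0.029) × 21.16 × 1.141^(2/3) × 0.01613^(1/2) = 101 m³/s.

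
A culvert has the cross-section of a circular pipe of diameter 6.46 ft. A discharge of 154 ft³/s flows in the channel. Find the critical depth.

y_c = 3.3 ft

At critical depth, Q² T / (g A³) = 1, i.e. A³/T = Q²/g = 154²/32.2 = 736.5.
At y = 2.41 ft: A³/T = 221.7 — low.
At y = 4.22 ft: A³/T = 1898 — high.
At y = 3.3 ft: A³/T = 739.4 — ≈ 736.5.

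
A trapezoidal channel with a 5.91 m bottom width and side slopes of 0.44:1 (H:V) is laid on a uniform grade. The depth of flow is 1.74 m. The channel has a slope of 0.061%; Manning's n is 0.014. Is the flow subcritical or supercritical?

subcritical

With bottom width b = 5.91 m and side slope z = 0.44: A = (b + zy)y = (5.91 + 0.44×1.74)×1.74 = 11.62 m²; P = b + 2y√(1+z²) = 5.91 + 2×1.74×1.093 = 9.712 m.
Hydraulic radius R = A/P = 11.62/9.712 = 1.196 m.
V = (1/n) R^(2/3) √S = (1/0.014) × 1.196^(2/3) × √0.00061 = 1.988 m/s. Hydraulic depth D_h = A/T = 11.62/7.441 = 1.561 m.
Froude number Fr = V/√(g·D_h) = 1.988/√(9.81×1.561) = 0.508, which is less than 1, so the flow is subcritical.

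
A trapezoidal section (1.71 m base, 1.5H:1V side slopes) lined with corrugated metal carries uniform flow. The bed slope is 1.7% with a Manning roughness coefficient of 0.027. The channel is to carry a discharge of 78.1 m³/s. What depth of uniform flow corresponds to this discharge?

y_n = 2.51 m

Manning's equation rearranged: A R^(2/3) = nQ / (1·√S) = 0.027 × 78.1 / (√0.017) = 16.17.
Try y = 3.06 m: A R^(2/3) = 25.41 — over.
Try y = 1.99 m: A R^(2/3) = 9.661 — short.
Try y = 2.51 m: A R^(2/3) = 16.18 — matches.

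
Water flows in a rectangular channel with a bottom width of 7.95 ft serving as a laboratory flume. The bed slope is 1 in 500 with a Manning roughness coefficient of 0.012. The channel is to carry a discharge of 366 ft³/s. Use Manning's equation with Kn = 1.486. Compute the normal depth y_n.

Manning's equation rearranged: A R^(2/3) = nQ / (1.486·√S) = 0.012 × 366 / (1.486 × √0.002) = 66.09.
Trying y = 3.43 ft: A R^(2/3) = 40.96 — too small.
Trying y = 5.74 ft: A R^(2/3) = 80.63 — too large.
Trying y = 4.92 ft: A R^(2/3) = 66.14 — matches.

y_n = 4.92 ft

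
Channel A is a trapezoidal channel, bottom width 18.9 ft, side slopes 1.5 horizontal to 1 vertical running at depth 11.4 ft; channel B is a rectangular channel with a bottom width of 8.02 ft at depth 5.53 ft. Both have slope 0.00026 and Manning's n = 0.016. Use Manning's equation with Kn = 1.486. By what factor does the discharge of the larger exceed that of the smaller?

19

Channel A: With bottom width b = 18.9 ft and side slope z = 1.5: A = (b + zy)y = (18.9 + 1.5×11.4)×11.4 = 410.4 ft²; P = b + 2y√(1+z²) = 18.9 + 2×11.4×1.803 = 60 ft. Hydraulic radius R = A/P = 410.4/60 = 6.84 ft. Q_A = (1.486/0.016)·410.4·6.84^(2/3)·√0.00026 = 2215 ft³/s.
Channel B: Flow area A = b·y = 8.02 × 5.53 = 44.35 ft². Wetted perimeter P = b + 2y = 8.02 + 2×5.53 = 19.08 ft. Hydraulic radius R = A/P = 44.35/19.08 = 2.324 ft. Q_B = (1.486/0.016)·44.35·2.324^(2/3)·√0.00026 = 116.5 ft³/s.
The larger discharge is 2215 ft³/s and the smaller is 116.5 ft³/s; the ratio is 19.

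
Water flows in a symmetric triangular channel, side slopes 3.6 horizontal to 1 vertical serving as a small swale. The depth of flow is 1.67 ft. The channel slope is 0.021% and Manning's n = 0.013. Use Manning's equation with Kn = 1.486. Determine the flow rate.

Q = 14.4 ft³/s

For a triangular section with side slope z = 3.6: A = zy² = 3.6×1.67² = 10.04 ft²; P = 2y√(1+z²) = 2×1.67×3.736 = 12.48 ft.
Hydraulic radius R = A/P = 10.04/12.48 = 0.8045 ft.
Manning's equation: Q = (1.486/n) A R^(2/3) S^(1/2) = (1.486/0.013) × 10.04 × 0.8045^(2/3) × 0.00021^(1/2) = 14.4 ft³/s.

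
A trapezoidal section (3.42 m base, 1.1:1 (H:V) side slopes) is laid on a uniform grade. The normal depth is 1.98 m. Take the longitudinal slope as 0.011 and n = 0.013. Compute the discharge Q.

With bottom width b = 3.42 m and side slope z = 1.1: A = (b + zy)y = (3.42 + 1.1×1.98)×1.98 = 11.08 m²; P = b + 2y√(1+z²) = 3.42 + 2×1.98×1.487 = 9.307 m.
Hydraulic radius R = A/P = 11.08/9.307 = 1.191 m.
Manning's equation: Q = (1/n) A R^(2/3) S^(1/2) = (1/0.013) × 11.08 × 1.191^(2/3) × 0.011^(1/2) = 100 m³/s.

Q = 100 m³/s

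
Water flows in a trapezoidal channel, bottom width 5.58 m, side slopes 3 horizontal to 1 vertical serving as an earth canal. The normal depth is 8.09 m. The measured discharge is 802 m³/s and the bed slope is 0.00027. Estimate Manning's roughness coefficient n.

With bottom width b = 5.58 m and side slope z = 3: A = (b + zy)y = (5.58 + 3×8.09)×8.09 = 241.5 m²; P = b + 2y√(1+z²) = 5.58 + 2×8.09×3.162 = 56.75 m.
Hydraulic radius R = A/P = 241.5/56.75 = 4.256 m.
Rearranging Manning's equation: n = (1/Q) A R^(2/3) S^(1/2) = (1/802) × 241.5 × 4.256^(2/3) × √0.00027 = 0.013.

n = 0.013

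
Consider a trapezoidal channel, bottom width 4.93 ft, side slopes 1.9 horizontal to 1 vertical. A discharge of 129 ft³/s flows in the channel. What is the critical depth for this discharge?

At critical depth, Q² T / (g A³) = 1, i.e. A³/T = Q²/g = 129²/32.2 = 516.8.
Trying y = 2.53 ft: A³/T = 1028 — high.
Trying y = 1.67 ft: A³/T = 219.8 — low.
Trying y = 2.11 ft: A³/T = 518.2 — matches.

y_c = 2.11 ft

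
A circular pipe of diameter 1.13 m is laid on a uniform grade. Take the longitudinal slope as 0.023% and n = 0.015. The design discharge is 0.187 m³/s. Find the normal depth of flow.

y_n = 0.517 m

Manning's equation rearranged: A R^(2/3) = nQ / (1·√S) = 0.015 × 0.187 / (√0.00023) = 0.185.
At y = 0.655 m: A R^(2/3) = 0.275 — high.
At y = 0.517 m: A R^(2/3) = 0.1852 — matches.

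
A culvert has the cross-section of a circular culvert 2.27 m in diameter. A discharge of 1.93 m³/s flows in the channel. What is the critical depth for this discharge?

y_c = 0.631 m

At critical depth, Q² T / (g A³) = 1, i.e. A³/T = Q²/g = 1.93²/9.81 = 0.3797.
Try y = 0.756 m: A³/T = 0.7669 — over.
Try y = 0.565 m: A³/T = 0.2477 — short.
Try y = 0.631 m: A³/T = 0.3807 — close enough.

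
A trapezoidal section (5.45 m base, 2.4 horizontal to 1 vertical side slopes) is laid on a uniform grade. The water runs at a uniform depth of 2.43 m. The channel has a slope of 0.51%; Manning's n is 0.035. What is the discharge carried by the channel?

Q = 73.8 m³/s

With bottom width b = 5.45 m and side slope z = 2.4: A = (b + zy)y = (5.45 + 2.4×2.43)×2.43 = 27.42 m²; P = b + 2y√(1+z²) = 5.45 + 2×2.43×2.6 = 18.09 m.
Hydraulic radius R = A/P = 27.42/18.09 = 1.516 m.
Manning's equation: Q = (1/n) A R^(2/3) S^(1/2) = (1/0.035) × 27.42 × 1.516^(2/3) × 0.0051^(1/2) = 73.8 m³/s.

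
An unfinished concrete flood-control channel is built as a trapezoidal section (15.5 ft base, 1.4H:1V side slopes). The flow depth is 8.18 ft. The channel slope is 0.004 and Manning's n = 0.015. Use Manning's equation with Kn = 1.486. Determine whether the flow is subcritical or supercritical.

supercritical

With bottom width b = 15.5 ft and side slope z = 1.4: A = (b + zy)y = (15.5 + 1.4×8.18)×8.18 = 220.5 ft²; P = b + 2y√(1+z²) = 15.5 + 2×8.18×1.72 = 43.65 ft.
Hydraulic radius R = A/P = 220.5/43.65 = 5.051 ft.
V = (1.486/n) R^(2/3) √S = (1.486/0.015) × 5.051^(2/3) × √0.004 = 18.45 ft/s. Hydraulic depth D_h = A/T = 220.5/38.4 = 5.741 ft.
Froude number Fr = V/√(g·D_h) = 18.45/√(32.2×5.741) = 1.36, which is greater than 1, so the flow is supercritical.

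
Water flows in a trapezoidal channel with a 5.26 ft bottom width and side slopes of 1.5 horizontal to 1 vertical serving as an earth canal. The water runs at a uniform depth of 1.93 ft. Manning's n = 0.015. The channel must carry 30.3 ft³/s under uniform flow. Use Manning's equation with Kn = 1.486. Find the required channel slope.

With bottom width b = 5.26 ft and side slope z = 1.5: A = (b + zy)y = (5.26 + 1.5×1.93)×1.93 = 15.74 ft²; P = b + 2y√(1+z²) = 5.26 + 2×1.93×1.803 = 12.22 ft.
Hydraulic radius R = A/P = 15.74/12.22 = 1.288 ft.
From Manning's equation, S = [nQ / (1.486 A R^(2/3))]² = [0.015 × 30.3 / (1.486 × 15.74 × 1.288^(2/3))]² = 0.000269.

S = 0.000269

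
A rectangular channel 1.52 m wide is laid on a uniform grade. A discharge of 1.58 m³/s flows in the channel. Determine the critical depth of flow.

y_c = 0.479 m

For a rectangular channel, critical depth y_c = (q²/g)^(1/3) where q = Q/b = 1.58/1.52 = 1.039 m²/s.
So y_c = (1.039²/9.81)^(1/3) = 0.479 m.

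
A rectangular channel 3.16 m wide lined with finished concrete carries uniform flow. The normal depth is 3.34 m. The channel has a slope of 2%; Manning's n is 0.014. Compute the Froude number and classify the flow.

Flow area A = b·y = 3.16 × 3.34 = 10.55 m². Wetted perimeter P = b + 2y = 3.16 + 2×3.34 = 9.84 m.
Hydraulic radius R = A/P = 10.55/9.84 = 1.073 m.
V = (1/n) R^(2/3) √S = (1/0.014) × 1.073^(2/3) × √0.02 = 10.58 m/s. Hydraulic depth D_h = A/T = 10.55/3.16 = 3.34 m.
Froude number Fr = V/√(g·D_h) = 10.58/√(9.81×3.34) = 1.85, which is greater than 1, so the flow is supercritical.

supercritical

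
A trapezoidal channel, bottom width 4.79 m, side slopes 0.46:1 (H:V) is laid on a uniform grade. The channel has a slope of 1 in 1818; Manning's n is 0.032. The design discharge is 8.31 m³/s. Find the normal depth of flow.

Manning's equation rearranged: A R^(2/3) = nQ / (1·√S) = 0.032 × 8.31 / (√0.0005501) = 11.34.
Trying y = 1.26 m: A R^(2/3) = 6.281 — low.
Trying y = 1.82 m: A R^(2/3) = 11.33 — close enough.

y_n = 1.82 m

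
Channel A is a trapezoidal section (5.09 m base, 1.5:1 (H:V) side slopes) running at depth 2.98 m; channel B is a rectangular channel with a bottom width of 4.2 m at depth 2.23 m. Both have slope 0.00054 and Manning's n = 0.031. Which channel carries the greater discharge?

Channel A: With bottom width b = 5.09 m and side slope z = 1.5: A = (b + zy)y = (5.09 + 1.5×2.98)×2.98 = 28.49 m²; P = b + 2y√(1+z²) = 5.09 + 2×2.98×1.803 = 15.83 m. Hydraulic radius R = A/P = 28.49/15.83 = 1.799 m. Q_A = (1/0.031)·28.49·1.799^(2/3)·√0.00054 = 31.59 m³/s.
Channel B: Flow area A = b·y = 4.2 × 2.23 = 9.366 m². Wetted perimeter P = b + 2y = 4.2 + 2×2.23 = 8.66 m. Hydraulic radius R = A/P = 9.366/8.66 = 1.082 m. Q_B = (1/0.031)·9.366·1.082^(2/3)·√0.00054 = 7.397 m³/s.
Q_A = 31.59 m³/s vs Q_B = 7.397 m³/s, so channel A carries more.

channel A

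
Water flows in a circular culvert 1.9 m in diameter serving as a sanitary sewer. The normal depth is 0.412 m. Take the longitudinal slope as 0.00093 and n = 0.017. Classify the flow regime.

For a circular section of diameter D = 1.9 m at depth y = 0.412 m, the central angle is θ = 2 arccos(1 − 2y/D) = 1.938 rad. Then A = (D²/8)(θ − sin θ) = 0.4531 m² and P = Dθ/2 = 1.841 m.
Hydraulic radius R = A/P = 0.4531/1.841 = 0.2461 m.
V = (1/n) R^(2/3) √S = (1/0.017) × 0.2461^(2/3) × √0.00093 = 0.7046 m/s. Hydraulic depth D_h = A/T = 0.4531/1.566 = 0.2893 m.
Froude number Fr = V/√(g·D_h) = 0.7046/√(9.81×0.2893) = 0.418, which is less than 1, so the flow is subcritical.

subcritical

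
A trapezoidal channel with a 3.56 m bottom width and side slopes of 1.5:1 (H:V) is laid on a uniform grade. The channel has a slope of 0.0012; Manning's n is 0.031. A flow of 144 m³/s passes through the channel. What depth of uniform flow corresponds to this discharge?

Manning's equation rearranged: A R^(2/3) = nQ / (1·√S) = 0.031 × 144 / (√0.0012) = 128.9.
At y = 6.98 m: A R^(2/3) = 221.8 — over.
At y = 4.55 m: A R^(2/3) = 83.92 — short.
At y = 5.51 m: A R^(2/3) = 128.9 — ≈ 128.9.

y_n = 5.51 m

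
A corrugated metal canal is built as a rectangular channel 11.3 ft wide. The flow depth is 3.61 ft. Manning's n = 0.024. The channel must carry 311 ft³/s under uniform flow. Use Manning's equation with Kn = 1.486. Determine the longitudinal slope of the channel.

Flow area A = b·y = 11.3 × 3.61 = 40.79 ft². Wetted perimeter P = b + 2y = 11.3 + 2×3.61 = 18.52 ft.
Hydraulic radius R = A/P = 40.79/18.52 = 2.203 ft.
From Manning's equation, S = [nQ / (1.486 A R^(2/3))]² = [0.024 × 311 / (1.486 × 40.79 × 2.203^(2/3))]² = 0.00529.

S = 0.00529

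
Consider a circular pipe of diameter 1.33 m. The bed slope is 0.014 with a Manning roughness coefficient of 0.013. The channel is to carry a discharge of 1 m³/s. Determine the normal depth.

Manning's equation rearranged: A R^(2/3) = nQ / (1·√S) = 0.013 × 1 / (√0.014) = 0.1099.
At y = 0.259 m: A R^(2/3) = 0.05532 — too small.
At y = 0.448 m: A R^(2/3) = 0.1631 — too large.
At y = 0.365 m: A R^(2/3) = 0.1098 — close enough.

y_n = 0.365 m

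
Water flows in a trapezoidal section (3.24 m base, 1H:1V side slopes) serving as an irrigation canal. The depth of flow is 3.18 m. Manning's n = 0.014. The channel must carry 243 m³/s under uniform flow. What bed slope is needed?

S = 0.014

With bottom width b = 3.24 m and side slope z = 1: A = (b + zy)y = (3.24 + 1×3.18)×3.18 = 20.42 m²; P = b + 2y√(1+z²) = 3.24 + 2×3.18×1.414 = 12.23 m.
Hydraulic radius R = A/P = 20.42/12.23 = 1.669 m.
From Manning's equation, S = [nQ / (1 A R^(2/3))]² = [0.014 × 243 / (1 × 20.42 × 1.669^(2/3))]² = 0.014.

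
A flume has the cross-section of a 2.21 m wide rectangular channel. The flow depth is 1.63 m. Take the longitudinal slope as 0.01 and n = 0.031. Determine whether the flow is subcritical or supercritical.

subcritical

Flow area A = b·y = 2.21 × 1.63 = 3.602 m². Wetted perimeter P = b + 2y = 2.21 + 2×1.63 = 5.47 m.
Hydraulic radius R = A/P = 3.602/5.47 = 0.6586 m.
V = (1/n) R^(2/3) √S = (1/0.031) × 0.6586^(2/3) × √0.01 = 2.442 m/s. Hydraulic depth D_h = A/T = 3.602/2.21 = 1.63 m.
Froude number Fr = V/√(g·D_h) = 2.442/√(9.81×1.63) = 0.611, which is less than 1, so the flow is subcritical.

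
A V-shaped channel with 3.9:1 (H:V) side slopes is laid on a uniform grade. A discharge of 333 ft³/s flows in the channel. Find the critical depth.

y_c = 3.4 ft

At critical depth, Q² T / (g A³) = 1, i.e. A³/T = Q²/g = 333²/32.2 = 3444.
Trying y = 4.08 ft: A³/T = 8598 — high.
Trying y = 3.01 ft: A³/T = 1879 — low.
Trying y = 3.4 ft: A³/T = 3455 — ≈ 3444.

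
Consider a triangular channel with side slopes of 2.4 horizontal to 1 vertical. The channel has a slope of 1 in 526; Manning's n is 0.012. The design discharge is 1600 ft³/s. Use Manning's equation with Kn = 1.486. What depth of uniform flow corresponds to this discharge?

y_n = 7.38 ft

Manning's equation rearranged: A R^(2/3) = nQ / (1.486·√S) = 0.012 × 1600 / (1.486 × √0.001901) = 296.3.
Trying y = 8.76 ft: A R^(2/3) = 467.4 — high.
Trying y = 7.38 ft: A R^(2/3) = 295.9 — matches.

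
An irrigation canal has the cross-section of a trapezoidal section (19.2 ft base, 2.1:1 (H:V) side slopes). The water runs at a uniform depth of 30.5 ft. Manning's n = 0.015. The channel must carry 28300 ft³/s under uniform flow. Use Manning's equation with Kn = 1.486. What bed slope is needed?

S = 0.00032

With bottom width b = 19.2 ft and side slope z = 2.1: A = (b + zy)y = (19.2 + 2.1×30.5)×30.5 = 2539 ft²; P = b + 2y√(1+z²) = 19.2 + 2×30.5×2.326 = 161.1 ft.
Hydraulic radius R = A/P = 2539/161.1 = 15.76 ft.
From Manning's equation, S = [nQ / (1.486 A R^(2/3))]² = [0.015 × 28300 / (1.486 × 2539 × 15.76^(2/3))]² = 0.00032.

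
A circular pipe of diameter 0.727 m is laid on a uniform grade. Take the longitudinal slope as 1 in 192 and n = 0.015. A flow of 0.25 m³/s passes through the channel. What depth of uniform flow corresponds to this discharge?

y_n = 0.315 m

Manning's equation rearranged: A R^(2/3) = nQ / (1·√S) = 0.015 × 0.25 / (√0.005208) = 0.05196.
Trying y = 0.345 m: A R^(2/3) = 0.06089 — too large.
Trying y = 0.224 m: A R^(2/3) = 0.02746 — too small.
Trying y = 0.315 m: A R^(2/3) = 0.05187 — close enough.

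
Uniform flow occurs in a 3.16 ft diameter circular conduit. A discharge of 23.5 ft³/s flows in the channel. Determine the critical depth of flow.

y_c = 1.54 ft

At critical depth, Q² T / (g A³) = 1, i.e. A³/T = Q²/g = 23.5²/32.2 = 17.15.
Try y = 1.86 ft: A³/T = 35.59 — too large.
Try y = 1.33 ft: A³/T = 9.872 — too small.
Try y = 1.54 ft: A³/T = 17.3 — ≈ 17.15.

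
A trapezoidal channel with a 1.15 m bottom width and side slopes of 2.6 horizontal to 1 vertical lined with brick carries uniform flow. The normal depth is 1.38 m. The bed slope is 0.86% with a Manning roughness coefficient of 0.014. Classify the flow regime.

With bottom width b = 1.15 m and side slope z = 2.6: A = (b + zy)y = (1.15 + 2.6×1.38)×1.38 = 6.538 m²; P = b + 2y√(1+z²) = 1.15 + 2×1.38×2.786 = 8.838 m.
Hydraulic radius R = A/P = 6.538/8.838 = 0.7398 m.
V = (1/n) R^(2/3) √S = (1/0.014) × 0.7398^(2/3) × √0.0086 = 5.418 m/s. Hydraulic depth D_h = A/T = 6.538/8.326 = 0.7853 m.
Froude number Fr = V/√(g·D_h) = 5.418/√(9.81×0.7853) = 1.95, which is greater than 1, so the flow is supercritical.

supercritical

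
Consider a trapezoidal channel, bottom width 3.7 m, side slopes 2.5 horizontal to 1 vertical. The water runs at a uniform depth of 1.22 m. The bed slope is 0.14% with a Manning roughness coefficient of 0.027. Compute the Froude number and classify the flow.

subcritical

With bottom width b = 3.7 m and side slope z = 2.5: A = (b + zy)y = (3.7 + 2.5×1.22)×1.22 = 8.235 m²; P = b + 2y√(1+z²) = 3.7 + 2×1.22×2.693 = 10.27 m.
Hydraulic radius R = A/P = 8.235/10.27 = 0.8019 m.
V = (1/n) R^(2/3) √S = (1/0.027) × 0.8019^(2/3) × √0.0014 = 1.196 m/s. Hydraulic depth D_h = A/T = 8.235/9.8 = 0.8403 m.
Froude number Fr = V/√(g·D_h) = 1.196/√(9.81×0.8403) = 0.417, which is less than 1, so the flow is subcritical.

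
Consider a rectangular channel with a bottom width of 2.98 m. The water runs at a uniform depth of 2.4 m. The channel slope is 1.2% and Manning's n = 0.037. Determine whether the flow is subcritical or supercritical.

subcritical

Flow area A = b·y = 2.98 × 2.4 = 7.152 m². Wetted perimeter P = b + 2y = 2.98 + 2×2.4 = 7.78 m.
Hydraulic radius R = A/P = 7.152/7.78 = 0.9193 m.
V = (1/n) R^(2/3) √S = (1/0.037) × 0.9193^(2/3) × √0.012 = 2.799 m/s. Hydraulic depth D_h = A/T = 7.152/2.98 = 2.4 m.
Froude number Fr = V/√(g·D_h) = 2.799/√(9.81×2.4) = 0.577, which is less than 1, so the flow is subcritical.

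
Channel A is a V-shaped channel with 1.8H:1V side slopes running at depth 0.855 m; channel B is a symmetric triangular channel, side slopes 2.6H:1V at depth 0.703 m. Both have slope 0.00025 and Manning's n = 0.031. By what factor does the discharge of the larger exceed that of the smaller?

Channel A: For a triangular section with side slope z = 1.8: A = zy² = 1.8×0.855² = 1.316 m²; P = 2y√(1+z²) = 2×0.855×2.059 = 3.521 m. Hydraulic radius R = A/P = 1.316/3.521 = 0.3737 m. Q_A = (1/0.031)·1.316·0.3737^(2/3)·√0.00025 = 0.3482 m³/s.
Channel B: For a triangular section with side slope z = 2.6: A = zy² = 2.6×0.703² = 1.285 m²; P = 2y√(1+z²) = 2×0.703×2.786 = 3.917 m. Hydraulic radius R = A/P = 1.285/3.917 = 0.3281 m. Q_B = (1/0.031)·1.285·0.3281^(2/3)·√0.00025 = 0.3117 m³/s.
The larger discharge is 0.3482 m³/s and the smaller is 0.3117 m³/s; the ratio is 1.12.

1.12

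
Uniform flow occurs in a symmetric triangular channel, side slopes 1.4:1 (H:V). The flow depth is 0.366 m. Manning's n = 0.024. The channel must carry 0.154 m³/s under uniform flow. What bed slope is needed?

For a triangular section with side slope z = 1.4: A = zy² = 1.4×0.366² = 0.1875 m²; P = 2y√(1+z²) = 2×0.366×1.72 = 1.259 m.
Hydraulic radius R = A/P = 0.1875/1.259 = 0.1489 m.
From Manning's equation, S = [nQ / (1 A R^(2/3))]² = [0.024 × 0.154 / (1 × 0.1875 × 0.1489^(2/3))]² = 0.00492.

S = 0.00492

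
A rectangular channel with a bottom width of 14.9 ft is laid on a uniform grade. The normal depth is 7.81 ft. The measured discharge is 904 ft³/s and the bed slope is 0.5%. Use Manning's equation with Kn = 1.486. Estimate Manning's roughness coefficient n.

n = 0.033

Flow area A = b·y = 14.9 × 7.81 = 116.4 ft². Wetted perimeter P = b + 2y = 14.9 + 2×7.81 = 30.52 ft.
Hydraulic radius R = A/P = 116.4/30.52 = 3.813 ft.
Rearranging Manning's equation: n = (1.486/Q) A R^(2/3) S^(1/2) = (1.486/904) × 116.4 × 3.813^(2/3) × √0.005 = 0.033.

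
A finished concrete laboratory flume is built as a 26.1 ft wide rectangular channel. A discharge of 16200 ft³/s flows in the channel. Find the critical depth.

y_c = 22.9 ft

For a rectangular channel, critical depth y_c = (q²/g)^(1/3) where q = Q/b = 16200/26.1 = 620.7 ft²/s.
So y_c = (620.7²/32.2)^(1/3) = 22.9 ft.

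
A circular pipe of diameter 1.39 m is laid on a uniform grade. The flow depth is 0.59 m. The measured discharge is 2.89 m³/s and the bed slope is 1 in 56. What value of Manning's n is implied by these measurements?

For a circular section of diameter D = 1.39 m at depth y = 0.59 m, the central angle is θ = 2 arccos(1 − 2y/D) = 2.838 rad. Then A = (D²/8)(θ − sin θ) = 0.6133 m² and P = Dθ/2 = 1.973 m.
Hydraulic radius R = A/P = 0.6133/1.973 = 0.3109 m.
Rearranging Manning's equation: n = (1/Q) A R^(2/3) S^(1/2) = (1/2.89) × 0.6133 × 0.3109^(2/3) × √0.01786 = 0.013.

n = 0.013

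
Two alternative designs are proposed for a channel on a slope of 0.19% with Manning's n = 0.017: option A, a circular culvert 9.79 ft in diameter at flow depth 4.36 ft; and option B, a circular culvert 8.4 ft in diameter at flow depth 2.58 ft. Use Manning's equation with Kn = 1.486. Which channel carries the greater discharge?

channel A

Channel A: For a circular section of diameter D = 9.79 ft at depth y = 4.36 ft, the central angle is θ = 2 arccos(1 − 2y/D) = 2.923 rad. Then A = (D²/8)(θ − sin θ) = 32.41 ft² and P = Dθ/2 = 14.31 ft. Hydraulic radius R = A/P = 32.41/14.31 = 2.266 ft. Q_A = (1.486/0.017)·32.41·2.266^(2/3)·√0.0019 = 213 ft³/s.
Channel B: For a circular section of diameter D = 8.4 ft at depth y = 2.58 ft, the central angle is θ = 2 arccos(1 − 2y/D) = 2.35 rad. Then A = (D²/8)(θ − sin θ) = 14.45 ft² and P = Dθ/2 = 9.868 ft. Hydraulic radius R = A/P = 14.45/9.868 = 1.464 ft. Q_B = (1.486/0.017)·14.45·1.464^(2/3)·√0.0019 = 70.96 ft³/s.
Q_A = 213 ft³/s vs Q_B = 70.96 ft³/s, so channel A carries more.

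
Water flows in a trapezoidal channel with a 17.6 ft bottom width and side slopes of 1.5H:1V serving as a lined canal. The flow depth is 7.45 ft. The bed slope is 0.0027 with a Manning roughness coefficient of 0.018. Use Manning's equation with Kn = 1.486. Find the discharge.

With bottom width b = 17.6 ft and side slope z = 1.5: A = (b + zy)y = (17.6 + 1.5×7.45)×7.45 = 214.4 ft²; P = b + 2y√(1+z²) = 17.6 + 2×7.45×1.803 = 44.46 ft.
Hydraulic radius R = A/P = 214.4/44.46 = 4.822 ft.
Manning's equation: Q = (1.486/n) A R^(2/3) S^(1/2) = (1.486/0.018) × 214.4 × 4.822^(2/3) × 0.0027^(1/2) = 2620 ft³/s.

Q = 2620 ft³/s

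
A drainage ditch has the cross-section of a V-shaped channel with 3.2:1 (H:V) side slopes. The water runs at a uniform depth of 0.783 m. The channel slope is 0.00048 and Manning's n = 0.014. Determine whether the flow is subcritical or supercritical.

subcritical

For a triangular section with side slope z = 3.2: A = zy² = 3.2×0.783² = 1.962 m²; P = 2y√(1+z²) = 2×0.783×3.353 = 5.25 m.
Hydraulic radius R = A/P = 1.962/5.25 = 0.3737 m.
V = (1/n) R^(2/3) √S = (1/0.014) × 0.3737^(2/3) × √0.00048 = 0.8119 m/s. Hydraulic depth D_h = A/T = 1.962/5.011 = 0.3915 m.
Froude number Fr = V/√(g·D_h) = 0.8119/√(9.81×0.3915) = 0.414, which is less than 1, so the flow is subcritical.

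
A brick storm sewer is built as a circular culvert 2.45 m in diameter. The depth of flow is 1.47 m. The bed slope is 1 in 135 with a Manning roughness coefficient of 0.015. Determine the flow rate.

For a circular section of diameter D = 2.45 m at depth y = 1.47 m, the central angle is θ = 2 arccos(1 − 2y/D) = 3.544 rad. Then A = (D²/8)(θ − sin θ) = 2.953 m² and P = Dθ/2 = 4.342 m.
Hydraulic radius R = A/P = 2.953/4.342 = 0.6802 m.
Manning's equation: Q = (1/n) A R^(2/3) S^(1/2) = (1/0.015) × 2.953 × 0.6802^(2/3) × 0.007407^(1/2) = 13.1 m³/s.

Q = 13.1 m³/s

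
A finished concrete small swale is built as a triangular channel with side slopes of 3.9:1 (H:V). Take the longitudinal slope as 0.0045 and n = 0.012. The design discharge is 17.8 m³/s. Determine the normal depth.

Manning's equation rearranged: A R^(2/3) = nQ / (1·√S) = 0.012 × 17.8 / (√0.0045) = 3.184.
Try y = 0.955 m: A R^(2/3) = 2.127 — short.
Try y = 1.36 m: A R^(2/3) = 5.461 — over.
Try y = 1.11 m: A R^(2/3) = 3.177 — matches.

y_n = 1.11 m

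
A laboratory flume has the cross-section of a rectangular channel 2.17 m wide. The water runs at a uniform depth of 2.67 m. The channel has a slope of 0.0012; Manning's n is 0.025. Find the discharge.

Flow area A = b·y = 2.17 × 2.67 = 5.794 m². Wetted perimeter P = b + 2y = 2.17 + 2×2.67 = 7.51 m.
Hydraulic radius R = A/P = 5.794/7.51 = 0.7715 m.
Manning's equation: Q = (1/n) A R^(2/3) S^(1/2) = (1/0.025) × 5.794 × 0.7715^(2/3) × 0.0012^(1/2) = 6.75 m³/s.

Q = 6.75 m³/s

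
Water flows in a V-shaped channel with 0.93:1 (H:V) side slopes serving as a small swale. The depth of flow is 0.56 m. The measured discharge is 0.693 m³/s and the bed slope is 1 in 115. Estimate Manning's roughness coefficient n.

n = 0.013

For a triangular section with side slope z = 0.93: A = zy² = 0.93×0.56² = 0.2916 m²; P = 2y√(1+z²) = 2×0.56×1.366 = 1.529 m.
Hydraulic radius R = A/P = 0.2916/1.529 = 0.1907 m.
Rearranging Manning's equation: n = (1/Q) A R^(2/3) S^(1/2) = (1/0.693) × 0.2916 × 0.1907^(2/3) × √0.008696 = 0.013.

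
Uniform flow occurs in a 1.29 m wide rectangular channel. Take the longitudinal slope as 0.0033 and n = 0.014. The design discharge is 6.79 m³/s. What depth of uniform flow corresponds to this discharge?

Manning's equation rearranged: A R^(2/3) = nQ / (1·√S) = 0.014 × 6.79 / (√0.0033) = 1.655.
Trying y = 2.5 m: A R^(2/3) = 2.066 — high.
Trying y = 1.69 m: A R^(2/3) = 1.312 — low.
Trying y = 2.06 m: A R^(2/3) = 1.654 — matches.

y_n = 2.06 m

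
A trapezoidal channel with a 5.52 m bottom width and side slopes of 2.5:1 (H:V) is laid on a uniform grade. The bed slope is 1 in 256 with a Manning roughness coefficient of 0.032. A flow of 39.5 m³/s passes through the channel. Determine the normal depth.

y_n = 1.8 m

Manning's equation rearranged: A R^(2/3) = nQ / (1·√S) = 0.032 × 39.5 / (√0.003906) = 20.22.
Trying y = 2.1 m: A R^(2/3) = 27.54 — high.
Trying y = 1.8 m: A R^(2/3) = 20.2 — close enough.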